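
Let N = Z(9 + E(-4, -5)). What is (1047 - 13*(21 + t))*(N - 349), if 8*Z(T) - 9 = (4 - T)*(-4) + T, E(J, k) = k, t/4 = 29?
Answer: 1019893/4 ≈ 2.5497e+5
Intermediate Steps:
t = 116 (t = 4*29 = 116)
Z(T) = -7/8 + 5*T/8 (Z(T) = 9/8 + ((4 - T)*(-4) + T)/8 = 9/8 + ((-16 + 4*T) + T)/8 = 9/8 + (-16 + 5*T)/8 = 9/8 + (-2 + 5*T/8) = -7/8 + 5*T/8)
N = 13/8 (N = -7/8 + 5*(9 - 5)/8 = -7/8 + (5/8)*4 = -7/8 + 5/2 = 13/8 ≈ 1.6250)
(1047 - 13*(21 + t))*(N - 349) = (1047 - 13*(21 + 116))*(13/8 - 349) = (1047 - 13*137)*(-2779/8) = (1047 - 1781)*(-2779/8) = -734*(-2779/8) = 1019893/4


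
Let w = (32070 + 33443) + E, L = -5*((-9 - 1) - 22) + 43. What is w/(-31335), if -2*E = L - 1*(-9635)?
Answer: -20198/10445 ≈ -1.9337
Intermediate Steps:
L = 203 (L = -5*(-10 - 22) + 43 = -5*(-32) + 43 = 160 + 43 = 203)
E = -4919 (E = -(203 - 1*(-9635))/2 = -(203 + 9635)/2 = -½*9838 = -4919)
w = 60594 (w = (32070 + 33443) - 4919 = 65513 - 4919 = 60594)
w/(-31335) = 60594/(-31335) = 60594*(-1/31335) = -20198/10445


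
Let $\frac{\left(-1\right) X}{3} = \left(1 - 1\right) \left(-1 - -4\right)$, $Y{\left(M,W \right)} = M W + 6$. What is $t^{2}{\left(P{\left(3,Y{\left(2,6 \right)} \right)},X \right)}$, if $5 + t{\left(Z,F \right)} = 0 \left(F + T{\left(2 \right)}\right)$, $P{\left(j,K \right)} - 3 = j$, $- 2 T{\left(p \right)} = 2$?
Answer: $25$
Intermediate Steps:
$T{\left(p \right)} = -1$ ($T{\left(p \right)} = \left(- \frac{1}{2}\right) 2 = -1$)
$Y{\left(M,W \right)} = 6 + M W$
$P{\left(j,K \right)} = 3 + j$
$X = 0$ ($X = - 3 \left(1 - 1\right) \left(-1 - -4\right) = - 3 \cdot 0 \left(-1 + 4\right) = - 3 \cdot 0 \cdot 3 = \left(-3\right) 0 = 0$)
$t{\left(Z,F \right)} = -5$ ($t{\left(Z,F \right)} = -5 + 0 \left(F - 1\right) = -5 + 0 \left(-1 + F\right) = -5 + 0 = -5$)
$t^{2}{\left(P{\left(3,Y{\left(2,6 \right)} \right)},X \right)} = \left(-5\right)^{2} = 25$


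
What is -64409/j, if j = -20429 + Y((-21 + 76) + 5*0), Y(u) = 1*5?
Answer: 64409/20424 ≈ 3.1536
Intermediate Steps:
Y(u) = 5
j = -20424 (j = -20429 + 5 = -20424)
-64409/j = -64409/(-20424) = -64409*(-1/20424) = 64409/20424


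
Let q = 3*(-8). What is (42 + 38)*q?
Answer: -1920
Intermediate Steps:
q = -24
(42 + 38)*q = (42 + 38)*(-24) = 80*(-24) = -1920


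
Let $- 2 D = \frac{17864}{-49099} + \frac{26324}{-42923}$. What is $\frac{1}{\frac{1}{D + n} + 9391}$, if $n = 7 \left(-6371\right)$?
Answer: $\frac{93986094355795}{882623409987794468} \approx 0.00010648$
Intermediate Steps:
$n = -44597$
$D = \frac{1029629274}{2107476377}$ ($D = - \frac{\frac{17864}{-49099} + \frac{26324}{-42923}}{2} = - \frac{17864 \left(- \frac{1}{49099}\right) + 26324 \left(- \frac{1}{42923}\right)}{2} = - \frac{- \frac{17864}{49099} - \frac{26324}{42923}}{2} = \left(- \frac{1}{2}\right) \left(- \frac{2059258548}{2107476377}\right) = \frac{1029629274}{2107476377} \approx 0.48856$)
$\frac{1}{\frac{1}{D + n} + 9391} = \frac{1}{\frac{1}{\frac{1029629274}{2107476377} - 44597} + 9391} = \frac{1}{\frac{1}{- \frac{93986094355795}{2107476377}} + 9391} = \frac{1}{- \frac{2107476377}{93986094355795} + 9391} = \frac{1}{\frac{882623409987794468}{93986094355795}} = \frac{93986094355795}{882623409987794468}$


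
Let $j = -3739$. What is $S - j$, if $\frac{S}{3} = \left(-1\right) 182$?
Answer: $3193$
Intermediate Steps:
$S = -546$ ($S = 3 \left(\left(-1\right) 182\right) = 3 \left(-182\right) = -546$)
$S - j = -546 - -3739 = -546 + 3739 = 3193$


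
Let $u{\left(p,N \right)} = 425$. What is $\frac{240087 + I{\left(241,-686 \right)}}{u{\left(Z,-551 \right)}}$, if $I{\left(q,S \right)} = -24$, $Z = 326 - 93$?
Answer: $\frac{240063}{425} \approx 564.85$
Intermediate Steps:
$Z = 233$ ($Z = 326 - 93 = 233$)
$\frac{240087 + I{\left(241,-686 \right)}}{u{\left(Z,-551 \right)}} = \frac{240087 - 24}{425} = 240063 \cdot \frac{1}{425} = \frac{240063}{425}$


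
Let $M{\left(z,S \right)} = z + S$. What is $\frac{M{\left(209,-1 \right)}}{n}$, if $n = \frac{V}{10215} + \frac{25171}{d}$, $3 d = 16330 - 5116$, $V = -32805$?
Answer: $\frac{176493408}{2988815} \approx 59.051$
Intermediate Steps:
$d = 3738$ ($d = \frac{16330 - 5116}{3} = \frac{1}{3} \cdot 11214 = 3738$)
$M{\left(z,S \right)} = S + z$
$n = \frac{2988815}{848526}$ ($n = - \frac{32805}{10215} + \frac{25171}{3738} = \left(-32805\right) \frac{1}{10215} + 25171 \cdot \frac{1}{3738} = - \frac{729}{227} + \frac{25171}{3738} = \frac{2988815}{848526} \approx 3.5224$)
$\frac{M{\left(209,-1 \right)}}{n} = \frac{-1 + 209}{\frac{2988815}{848526}} = 208 \cdot \frac{848526}{2988815} = \frac{176493408}{2988815}$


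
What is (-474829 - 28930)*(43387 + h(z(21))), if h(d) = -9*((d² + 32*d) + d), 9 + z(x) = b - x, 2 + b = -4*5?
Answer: -17377166705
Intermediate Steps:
b = -22 (b = -2 - 4*5 = -2 - 20 = -22)
z(x) = -31 - x (z(x) = -9 + (-22 - x) = -31 - x)
h(d) = -297*d - 9*d² (h(d) = -9*(d² + 33*d) = -297*d - 9*d²)
(-474829 - 28930)*(43387 + h(z(21))) = (-474829 - 28930)*(43387 - 9*(-31 - 1*21)*(33 + (-31 - 1*21))) = -503759*(43387 - 9*(-31 - 21)*(33 + (-31 - 21))) = -503759*(43387 - 9*(-52)*(33 - 52)) = -503759*(43387 - 9*(-52)*(-19)) = -503759*(43387 - 8892) = -503759*34495 = -17377166705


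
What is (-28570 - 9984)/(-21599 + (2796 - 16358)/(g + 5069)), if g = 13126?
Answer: 701490030/393007367 ≈ 1.7849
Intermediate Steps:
(-28570 - 9984)/(-21599 + (2796 - 16358)/(g + 5069)) = (-28570 - 9984)/(-21599 + (2796 - 16358)/(13126 + 5069)) = -38554/(-21599 - 13562/18195) = -38554/(-393007367/18195) = -38554*(-18195/393007367) = 701490030/393007367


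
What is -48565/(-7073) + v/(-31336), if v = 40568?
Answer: 14032902/2518631 ≈ 5.5716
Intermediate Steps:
-48565/(-7073) + v/(-31336) = -48565/(-7073) + 40568/(-31336) = -48565*(-1/7073) + 40568*(-1/31336) = 4415/643 - 5071/3917 = 14032902/2518631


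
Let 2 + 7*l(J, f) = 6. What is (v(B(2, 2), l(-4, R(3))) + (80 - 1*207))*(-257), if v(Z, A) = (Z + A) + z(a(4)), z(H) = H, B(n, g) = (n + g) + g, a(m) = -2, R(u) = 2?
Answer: 220249/7 ≈ 31464.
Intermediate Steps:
B(n, g) = n + 2*g (B(n, g) = (g + n) + g = n + 2*g)
l(J, f) = 4/7 (l(J, f) = -2/7 + (⅐)*6 = -2/7 + 6/7 = 4/7)
v(Z, A) = -2 + A + Z (v(Z, A) = (Z + A) - 2 = (A + Z) - 2 = -2 + A + Z)
(v(B(2, 2), l(-4, R(3))) + (80 - 1*207))*(-257) = ((-2 + 4/7 + (2 + 2*2)) + (80 - 1*207))*(-257) = ((-2 + 4/7 + (2 + 4)) + (80 - 207))*(-257) = ((-2 + 4/7 + 6) - 127)*(-257) = (32/7 - 127)*(-257) = -857/7*(-257) = 220249/7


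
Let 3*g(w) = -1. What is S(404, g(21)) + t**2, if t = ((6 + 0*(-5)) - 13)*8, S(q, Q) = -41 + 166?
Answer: 3261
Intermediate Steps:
g(w) = -1/3 (g(w) = (1/3)*(-1) = -1/3)
S(q, Q) = 125
t = -56 (t = ((6 + 0) - 13)*8 = (6 - 13)*8 = -7*8 = -56)
S(404, g(21)) + t**2 = 125 + (-56)**2 = 125 + 3136 = 3261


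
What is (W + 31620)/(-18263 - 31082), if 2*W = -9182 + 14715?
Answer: -68773/98690 ≈ -0.69686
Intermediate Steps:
W = 5533/2 (W = (-9182 + 14715)/2 = (½)*5533 = 5533/2 ≈ 2766.5)
(W + 31620)/(-18263 - 31082) = (5533/2 + 31620)/(-18263 - 31082) = (68773/2)/(-49345) = (68773/2)*(-1/49345) = -68773/98690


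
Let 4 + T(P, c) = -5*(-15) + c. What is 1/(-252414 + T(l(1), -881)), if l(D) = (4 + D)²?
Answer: -1/253224 ≈ -3.9491e-6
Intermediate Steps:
T(P, c) = 71 + c (T(P, c) = -4 + (-5*(-15) + c) = -4 + (75 + c) = 71 + c)
1/(-252414 + T(l(1), -881)) = 1/(-252414 + (71 - 881)) = 1/(-252414 - 810) = 1/(-253224) = -1/253224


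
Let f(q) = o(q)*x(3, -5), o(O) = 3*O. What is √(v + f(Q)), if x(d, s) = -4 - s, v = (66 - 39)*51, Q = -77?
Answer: √1146 ≈ 33.853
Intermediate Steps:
v = 1377 (v = 27*51 = 1377)
f(q) = 3*q (f(q) = (3*q)*(-4 - 1*(-5)) = (3*q)*(-4 + 5) = (3*q)*1 = 3*q)
√(v + f(Q)) = √(1377 + 3*(-77)) = √(1377 - 231) = √1146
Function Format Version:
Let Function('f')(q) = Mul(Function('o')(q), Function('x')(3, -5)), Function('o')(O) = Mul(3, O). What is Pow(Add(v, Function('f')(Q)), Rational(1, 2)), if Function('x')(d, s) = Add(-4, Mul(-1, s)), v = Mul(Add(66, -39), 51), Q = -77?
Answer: Pow(1146, Rational(1, 2)) ≈ 33.853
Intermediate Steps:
v = 1377 (v = Mul(27, 51) = 1377)
Function('f')(q) = Mul(3, q) (Function('f')(q) = Mul(Mul(3, q), Add(-4, Mul(-1, -5))) = Mul(Mul(3, q), Add(-4, 5)) = Mul(Mul(3, q), 1) = Mul(3, q))
Pow(Add(v, Function('f')(Q)), Rational(1, 2)) = Pow(Add(1377, Mul(3, -77)), Rational(1, 2)) = Pow(Add(1377, -231), Rational(1, 2)) = Pow(1146, Rational(1, 2))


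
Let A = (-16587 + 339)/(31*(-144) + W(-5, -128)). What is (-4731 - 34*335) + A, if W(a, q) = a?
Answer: -72028501/4469 ≈ -16117.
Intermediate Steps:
A = 16248/4469 (A = (-16587 + 339)/(31*(-144) - 5) = -16248/(-4464 - 5) = -16248/(-4469) = -16248*(-1/4469) = 16248/4469 ≈ 3.6357)
(-4731 - 34*335) + A = (-4731 - 34*335) + 16248/4469 = (-4731 - 11390) + 16248/4469 = -16121 + 16248/4469 = -72028501/4469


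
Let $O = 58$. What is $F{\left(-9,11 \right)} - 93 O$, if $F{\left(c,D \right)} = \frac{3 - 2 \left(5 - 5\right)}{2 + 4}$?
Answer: $- \frac{10787}{2} \approx -5393.5$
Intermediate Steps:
$F{\left(c,D \right)} = \frac{1}{2}$ ($F{\left(c,D \right)} = \frac{3 - 0}{6} = \left(3 + 0\right) \frac{1}{6} = 3 \cdot \frac{1}{6} = \frac{1}{2}$)
$F{\left(-9,11 \right)} - 93 O = \frac{1}{2} - 5394 = - \frac{10787}{2}$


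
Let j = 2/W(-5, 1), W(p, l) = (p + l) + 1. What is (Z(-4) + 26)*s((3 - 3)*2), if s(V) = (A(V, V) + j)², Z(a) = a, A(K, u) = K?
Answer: 88/9 ≈ 9.7778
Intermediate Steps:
W(p, l) = 1 + l + p (W(p, l) = (l + p) + 1 = 1 + l + p)
j = -⅔ (j = 2/(1 + 1 - 5) = 2/(-3) = 2*(-⅓) = -⅔ ≈ -0.66667)
s(V) = (-⅔ + V)² (s(V) = (V - ⅔)² = (-⅔ + V)²)
(Z(-4) + 26)*s((3 - 3)*2) = (-4 + 26)*((-2 + 3*((3 - 3)*2))²/9) = 22*((-2 + 3*(0*2))²/9) = 22*((-2 + 3*0)²/9) = 22*((-2 + 0)²/9) = 22*((⅑)*(-2)²) = 22*((⅑)*4) = 22*(4/9) = 88/9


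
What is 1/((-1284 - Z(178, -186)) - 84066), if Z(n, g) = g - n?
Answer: -1/84986 ≈ -1.1767e-5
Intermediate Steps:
1/((-1284 - Z(178, -186)) - 84066) = 1/((-1284 - (-186 - 1*178)) - 84066) = 1/((-1284 - (-186 - 178)) - 84066) = 1/((-1284 - 1*(-364)) - 84066) = 1/((-1284 + 364) - 84066) = 1/(-920 - 84066) = 1/(-84986) = -1/84986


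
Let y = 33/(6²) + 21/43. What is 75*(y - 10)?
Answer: -110875/172 ≈ -644.62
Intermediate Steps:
y = 725/516 (y = 33/36 + 21*(1/43) = 33*(1/36) + 21/43 = 11/12 + 21/43 = 725/516 ≈ 1.4050)
75*(y - 10) = 75*(725/516 - 10) = 75*(-4435/516) = -110875/172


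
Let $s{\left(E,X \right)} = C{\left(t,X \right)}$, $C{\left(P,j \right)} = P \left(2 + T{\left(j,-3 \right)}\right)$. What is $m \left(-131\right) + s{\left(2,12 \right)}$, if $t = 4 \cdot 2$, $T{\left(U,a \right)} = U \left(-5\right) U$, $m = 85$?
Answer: $-16879$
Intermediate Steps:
$T{\left(U,a \right)} = - 5 U^{2}$ ($T{\left(U,a \right)} = - 5 U U = - 5 U^{2}$)
$t = 8$
$C{\left(P,j \right)} = P \left(2 - 5 j^{2}\right)$
$s{\left(E,X \right)} = 16 - 40 X^{2}$ ($s{\left(E,X \right)} = 8 \left(2 - 5 X^{2}\right) = 16 - 40 X^{2}$)
$m \left(-131\right) + s{\left(2,12 \right)} = 85 \left(-131\right) + \left(16 - 40 \cdot 12^{2}\right) = -11135 + \left(16 - 5760\right) = -11135 - 5744 = -16879$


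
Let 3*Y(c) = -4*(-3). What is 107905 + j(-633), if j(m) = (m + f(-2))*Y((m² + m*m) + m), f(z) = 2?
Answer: 105381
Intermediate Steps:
Y(c) = 4 (Y(c) = (-4*(-3))/3 = (⅓)*12 = 4)
j(m) = 8 + 4*m (j(m) = (m + 2)*4 = (2 + m)*4 = 8 + 4*m)
107905 + j(-633) = 107905 + (8 + 4*(-633)) = 107905 + (8 - 2532) = 107905 - 2524 = 105381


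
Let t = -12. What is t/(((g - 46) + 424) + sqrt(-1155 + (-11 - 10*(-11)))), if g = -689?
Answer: 3732/97777 + 48*I*sqrt(66)/97777 ≈ 0.038168 + 0.0039882*I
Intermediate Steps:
t/(((g - 46) + 424) + sqrt(-1155 + (-11 - 10*(-11)))) = -12/(((-689 - 46) + 424) + sqrt(-1155 + (-11 - 10*(-11)))) = -12/((-735 + 424) + sqrt(-1155 + (-11 + 110))) = -12/(-311 + sqrt(-1155 + 99)) = -12/(-311 + sqrt(-1056)) = -12/(-311 + 4*I*sqrt(66))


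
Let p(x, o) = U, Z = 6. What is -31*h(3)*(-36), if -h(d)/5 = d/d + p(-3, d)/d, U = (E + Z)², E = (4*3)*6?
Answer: -11321820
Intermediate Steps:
E = 72 (E = 12*6 = 72)
U = 6084 (U = (72 + 6)² = 78² = 6084)
p(x, o) = 6084
h(d) = -5 - 30420/d (h(d) = -5*(d/d + 6084/d) = -5*(1 + 6084/d) = -5 - 30420/d)
-31*h(3)*(-36) = -31*(-5 - 30420/3)*(-36) = -31*(-5 - 30420*⅓)*(-36) = -31*(-5 - 10140)*(-36) = -31*(-10145)*(-36) = 314495*(-36) = -11321820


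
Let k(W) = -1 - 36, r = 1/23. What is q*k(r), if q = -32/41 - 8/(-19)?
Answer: 10360/779 ≈ 13.299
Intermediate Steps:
r = 1/23 ≈ 0.043478
k(W) = -37
q = -280/779 (q = -32*1/41 - 8*(-1/19) = -32/41 + 8/19 = -280/779 ≈ -0.35944)
q*k(r) = -280/779*(-37) = 10360/779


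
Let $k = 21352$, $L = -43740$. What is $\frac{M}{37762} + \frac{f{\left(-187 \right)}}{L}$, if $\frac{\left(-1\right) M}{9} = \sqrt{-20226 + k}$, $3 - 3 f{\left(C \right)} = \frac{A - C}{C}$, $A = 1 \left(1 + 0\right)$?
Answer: $- \frac{749}{24538140} - \frac{9 \sqrt{1126}}{37762} \approx -0.0080281$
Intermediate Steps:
$A = 1$ ($A = 1 \cdot 1 = 1$)
$f{\left(C \right)} = 1 - \frac{1 - C}{3 C}$ ($f{\left(C \right)} = 1 - \frac{\left(1 - C\right) \frac{1}{C}}{3} = 1 - \frac{\frac{1}{C} \left(1 - C\right)}{3} = 1 - \frac{1 - C}{3 C}$)
$M = - 9 \sqrt{1126}$ ($M = - 9 \sqrt{-20226 + 21352} = - 9 \sqrt{1126} \approx -302.0$)
$\frac{M}{37762} + \frac{f{\left(-187 \right)}}{L} = \frac{\left(-9\right) \sqrt{1126}}{37762} + \frac{\frac{1}{3} \frac{1}{-187} \left(-1 + 4 \left(-187\right)\right)}{-43740} = - 9 \sqrt{1126} \cdot \frac{1}{37762} + \frac{1}{3} \left(- \frac{1}{187}\right) \left(-1 - 748\right) \left(- \frac{1}{43740}\right) = - \frac{9 \sqrt{1126}}{37762} + \frac{1}{3} \left(- \frac{1}{187}\right) \left(-749\right) \left(- \frac{1}{43740}\right) = - \frac{9 \sqrt{1126}}{37762} + \frac{749}{561} \left(- \frac{1}{43740}\right) = - \frac{9 \sqrt{1126}}{37762} - \frac{749}{24538140} = - \frac{749}{24538140} - \frac{9 \sqrt{1126}}{37762}$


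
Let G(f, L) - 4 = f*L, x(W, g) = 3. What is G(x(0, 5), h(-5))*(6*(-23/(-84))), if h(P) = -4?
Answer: -92/7 ≈ -13.143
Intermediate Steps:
G(f, L) = 4 + L*f (G(f, L) = 4 + f*L = 4 + L*f)
G(x(0, 5), h(-5))*(6*(-23/(-84))) = (4 - 4*3)*(6*(-23/(-84))) = (4 - 12)*(6*(-23*(-1/84))) = -48*23/84 = -8*23/14 = -92/7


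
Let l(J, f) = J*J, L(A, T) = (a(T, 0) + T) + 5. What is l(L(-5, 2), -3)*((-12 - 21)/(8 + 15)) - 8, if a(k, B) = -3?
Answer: -712/23 ≈ -30.957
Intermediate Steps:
L(A, T) = 2 + T (L(A, T) = (-3 + T) + 5 = 2 + T)
l(J, f) = J²
l(L(-5, 2), -3)*((-12 - 21)/(8 + 15)) - 8 = (2 + 2)²*((-12 - 21)/(8 + 15)) - 8 = 4²*(-33/23) - 8 = 16*(-33*1/23) - 8 = 16*(-33/23) - 8 = -528/23 - 8 = -712/23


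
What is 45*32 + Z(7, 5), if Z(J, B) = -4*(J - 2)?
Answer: 1420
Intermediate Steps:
Z(J, B) = 8 - 4*J (Z(J, B) = -4*(-2 + J) = 8 - 4*J)
45*32 + Z(7, 5) = 45*32 + (8 - 4*7) = 1440 + (8 - 28) = 1440 - 20 = 1420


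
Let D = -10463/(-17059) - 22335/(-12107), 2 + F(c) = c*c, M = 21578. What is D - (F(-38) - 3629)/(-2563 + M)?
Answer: 10105381494121/3927230946695 ≈ 2.5732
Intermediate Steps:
F(c) = -2 + c² (F(c) = -2 + c*c = -2 + c²)
D = 507688306/206533313 (D = -10463*(-1/17059) - 22335*(-1/12107) = 10463/17059 + 22335/12107 = 507688306/206533313 ≈ 2.4581)
D - (F(-38) - 3629)/(-2563 + M) = 507688306/206533313 - ((-2 + (-38)²) - 3629)/(-2563 + 21578) = 507688306/206533313 - ((-2 + 1444) - 3629)/19015 = 507688306/206533313 - (1442 - 3629)/19015 = 507688306/206533313 - (-2187)/19015 = 507688306/206533313 - 1*(-2187/19015) = 507688306/206533313 + 2187/19015 = 10105381494121/3927230946695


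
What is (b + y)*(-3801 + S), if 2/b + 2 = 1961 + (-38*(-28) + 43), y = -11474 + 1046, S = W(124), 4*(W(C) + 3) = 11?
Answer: 243069000215/6132 ≈ 3.9639e+7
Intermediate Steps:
W(C) = -¼ (W(C) = -3 + (¼)*11 = -3 + 11/4 = -¼)
S = -¼ ≈ -0.25000
y = -10428
b = 1/1533 (b = 2/(-2 + (1961 + (-38*(-28) + 43))) = 2/(-2 + (1961 + (1064 + 43))) = 2/(-2 + (1961 + 1107)) = 2/(-2 + 3068) = 2/3066 = 2*(1/3066) = 1/1533 ≈ 0.00065232)
(b + y)*(-3801 + S) = (1/1533 - 10428)*(-3801 - ¼) = -15986123/1533*(-15205/4) = 243069000215/6132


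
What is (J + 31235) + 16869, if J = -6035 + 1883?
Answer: 43952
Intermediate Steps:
J = -4152
(J + 31235) + 16869 = (-4152 + 31235) + 16869 = 27083 + 16869 = 43952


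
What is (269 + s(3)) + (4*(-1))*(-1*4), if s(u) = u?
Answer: 288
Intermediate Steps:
(269 + s(3)) + (4*(-1))*(-1*4) = (269 + 3) + (4*(-1))*(-1*4) = 272 - 4*(-4) = 272 + 16 = 288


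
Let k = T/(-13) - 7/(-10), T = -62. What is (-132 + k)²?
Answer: 270569601/16900 ≈ 16010.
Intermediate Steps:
k = 711/130 (k = -62/(-13) - 7/(-10) = -62*(-1/13) - 7*(-⅒) = 62/13 + 7/10 = 711/130 ≈ 5.4692)
(-132 + k)² = (-132 + 711/130)² = (-16449/130)² = 270569601/16900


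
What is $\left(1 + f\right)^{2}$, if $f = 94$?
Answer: $9025$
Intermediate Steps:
$\left(1 + f\right)^{2} = \left(1 + 94\right)^{2} = 95^{2} = 9025$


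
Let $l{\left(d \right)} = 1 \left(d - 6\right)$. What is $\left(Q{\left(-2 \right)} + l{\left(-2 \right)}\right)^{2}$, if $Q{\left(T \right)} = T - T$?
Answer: $64$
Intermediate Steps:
$Q{\left(T \right)} = 0$
$l{\left(d \right)} = -6 + d$ ($l{\left(d \right)} = 1 \left(-6 + d\right) = -6 + d$)
$\left(Q{\left(-2 \right)} + l{\left(-2 \right)}\right)^{2} = \left(0 - 8\right)^{2} = \left(-8\right)^{2} = 64$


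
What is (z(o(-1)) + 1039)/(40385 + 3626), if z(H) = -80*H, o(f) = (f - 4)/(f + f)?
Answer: 839/44011 ≈ 0.019063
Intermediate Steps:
o(f) = (-4 + f)/(2*f) (o(f) = (-4 + f)/((2*f)) = (-4 + f)*(1/(2*f)) = (-4 + f)/(2*f))
(z(o(-1)) + 1039)/(40385 + 3626) = (-40*(-4 - 1)/(-1) + 1039)/(40385 + 3626) = (-40*(-1)*(-5) + 1039)/44011 = (-80*5/2 + 1039)*(1/44011) = (-200 + 1039)*(1/44011) = 839*(1/44011) = 839/44011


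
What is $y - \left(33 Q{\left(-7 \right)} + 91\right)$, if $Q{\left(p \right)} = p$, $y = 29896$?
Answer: $30036$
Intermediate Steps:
$y - \left(33 Q{\left(-7 \right)} + 91\right) = 29896 - \left(33 \left(-7\right) + 91\right) = 29896 - \left(-231 + 91\right) = 29896 - -140 = 29896 + 140 = 30036$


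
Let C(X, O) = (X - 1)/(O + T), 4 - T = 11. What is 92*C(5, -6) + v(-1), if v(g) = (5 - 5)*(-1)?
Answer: -368/13 ≈ -28.308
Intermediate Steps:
T = -7 (T = 4 - 1*11 = 4 - 11 = -7)
C(X, O) = (-1 + X)/(-7 + O) (C(X, O) = (X - 1)/(O - 7) = (-1 + X)/(-7 + O))
v(g) = 0 (v(g) = 0*(-1) = 0)
92*C(5, -6) + v(-1) = 92*((-1 + 5)/(-7 - 6)) + 0 = 92*(4/(-13)) + 0 = 92*(-1/13*4) + 0 = 92*(-4/13) + 0 = -368/13 + 0 = -368/13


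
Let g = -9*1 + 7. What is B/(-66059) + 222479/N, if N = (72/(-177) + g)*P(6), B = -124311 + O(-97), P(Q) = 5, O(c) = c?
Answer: -867019345719/46901890 ≈ -18486.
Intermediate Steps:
g = -2 (g = -9 + 7 = -2)
B = -124408 (B = -124311 - 97 = -124408)
N = -710/59 (N = (72/(-177) - 2)*5 = (72*(-1/177) - 2)*5 = (-24/59 - 2)*5 = -142/59*5 = -710/59 ≈ -12.034)
B/(-66059) + 222479/N = -124408/(-66059) + 222479/(-710/59) = -124408*(-1/66059) + 222479*(-59/710) = 124408/66059 - 13126261/710 = -867019345719/46901890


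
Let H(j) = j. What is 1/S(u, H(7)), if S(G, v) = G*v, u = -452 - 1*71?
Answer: -1/3661 ≈ -0.00027315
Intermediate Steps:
u = -523 (u = -452 - 71 = -523)
1/S(u, H(7)) = 1/(-523*7) = 1/(-3661) = -1/3661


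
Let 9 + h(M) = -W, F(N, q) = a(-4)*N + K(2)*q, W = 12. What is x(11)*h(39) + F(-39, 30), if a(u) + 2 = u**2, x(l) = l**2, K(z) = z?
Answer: -3027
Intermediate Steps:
a(u) = -2 + u**2
F(N, q) = 2*q + 14*N (F(N, q) = (-2 + (-4)**2)*N + 2*q = (-2 + 16)*N + 2*q = 14*N + 2*q = 2*q + 14*N)
h(M) = -21 (h(M) = -9 - 1*12 = -9 - 12 = -21)
x(11)*h(39) + F(-39, 30) = 11**2*(-21) + (2*30 + 14*(-39)) = 121*(-21) + (60 - 546) = -2541 - 486 = -3027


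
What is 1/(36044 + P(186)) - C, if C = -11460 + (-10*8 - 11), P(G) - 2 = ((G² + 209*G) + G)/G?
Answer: 420941543/36442 ≈ 11551.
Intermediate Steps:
P(G) = 2 + (G² + 210*G)/G (P(G) = 2 + ((G² + 209*G) + G)/G = 2 + (G² + 210*G)/G)
C = -11551 (C = -11460 + (-80 - 11) = -11460 - 91 = -11551)
1/(36044 + P(186)) - C = 1/(36044 + (212 + 186)) - 1*(-11551) = 1/(36044 + 398) + 11551 = 1/36442 + 11551 = 420941543/36442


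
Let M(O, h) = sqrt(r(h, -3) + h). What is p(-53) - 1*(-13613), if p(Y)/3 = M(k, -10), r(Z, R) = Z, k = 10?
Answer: 13613 + 6*I*sqrt(5) ≈ 13613.0 + 13.416*I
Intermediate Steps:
M(O, h) = sqrt(2)*sqrt(h) (M(O, h) = sqrt(h + h) = sqrt(2*h) = sqrt(2)*sqrt(h))
p(Y) = 6*I*sqrt(5) (p(Y) = 3*(sqrt(2)*sqrt(-10)) = 3*(sqrt(2)*(I*sqrt(10))) = 3*(2*I*sqrt(5)) = 6*I*sqrt(5))
p(-53) - 1*(-13613) = 6*I*sqrt(5) - 1*(-13613) = 6*I*sqrt(5) + 13613 = 13613 + 6*I*sqrt(5)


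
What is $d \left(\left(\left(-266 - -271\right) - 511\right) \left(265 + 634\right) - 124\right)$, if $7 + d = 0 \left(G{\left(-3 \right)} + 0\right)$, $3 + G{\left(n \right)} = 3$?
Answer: $3185126$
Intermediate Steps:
$G{\left(n \right)} = 0$ ($G{\left(n \right)} = -3 + 3 = 0$)
$d = -7$ ($d = -7 + 0 \left(0 + 0\right) = -7 + 0 \cdot 0 = -7 + 0 = -7$)
$d \left(\left(\left(-266 - -271\right) - 511\right) \left(265 + 634\right) - 124\right) = - 7 \left(\left(\left(-266 - -271\right) - 511\right) \left(265 + 634\right) - 124\right) = - 7 \left(\left(\left(-266 + 271\right) - 511\right) 899 - 124\right) = - 7 \left(\left(5 - 511\right) 899 - 124\right) = - 7 \left(\left(-506\right) 899 - 124\right) = - 7 \left(-454894 - 124\right) = \left(-7\right) \left(-455018\right) = 3185126$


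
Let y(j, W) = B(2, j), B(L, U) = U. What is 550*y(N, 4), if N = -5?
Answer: -2750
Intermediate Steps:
y(j, W) = j
550*y(N, 4) = 550*(-5) = -2750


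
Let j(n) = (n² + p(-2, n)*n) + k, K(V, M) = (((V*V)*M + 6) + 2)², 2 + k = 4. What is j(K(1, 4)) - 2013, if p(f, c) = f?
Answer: 18437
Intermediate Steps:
k = 2 (k = -2 + 4 = 2)
K(V, M) = (8 + M*V²)² (K(V, M) = ((V²*M + 6) + 2)² = ((M*V² + 6) + 2)² = ((6 + M*V²) + 2)² = (8 + M*V²)²)
j(n) = 2 + n² - 2*n (j(n) = (n² - 2*n) + 2 = 2 + n² - 2*n)
j(K(1, 4)) - 2013 = (2 + ((8 + 4*1²)²)² - 2*(8 + 4*1²)²) - 2013 = (2 + ((8 + 4*1)²)² - 2*(8 + 4*1)²) - 2013 = (2 + ((8 + 4)²)² - 2*(8 + 4)²) - 2013 = (2 + (12²)² - 2*12²) - 2013 = (2 + 144² - 2*144) - 2013 = (2 + 20736 - 288) - 2013 = 20450 - 2013 = 18437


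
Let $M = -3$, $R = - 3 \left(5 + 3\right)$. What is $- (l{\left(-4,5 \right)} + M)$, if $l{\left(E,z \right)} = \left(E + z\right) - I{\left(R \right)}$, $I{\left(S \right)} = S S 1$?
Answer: $578$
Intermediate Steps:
$R = -24$ ($R = \left(-3\right) 8 = -24$)
$I{\left(S \right)} = S^{2}$ ($I{\left(S \right)} = S^{2} \cdot 1 = S^{2}$)
$l{\left(E,z \right)} = -576 + E + z$ ($l{\left(E,z \right)} = \left(E + z\right) - \left(-24\right)^{2} = \left(E + z\right) - 576 = -576 + E + z$)
$- (l{\left(-4,5 \right)} + M) = - (\left(-576 - 4 + 5\right) - 3) = - (-575 - 3) = \left(-1\right) \left(-578\right) = 578$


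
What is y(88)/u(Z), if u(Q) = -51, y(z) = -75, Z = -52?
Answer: 25/17 ≈ 1.4706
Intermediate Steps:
y(88)/u(Z) = -75/(-51) = -75*(-1/51) = 25/17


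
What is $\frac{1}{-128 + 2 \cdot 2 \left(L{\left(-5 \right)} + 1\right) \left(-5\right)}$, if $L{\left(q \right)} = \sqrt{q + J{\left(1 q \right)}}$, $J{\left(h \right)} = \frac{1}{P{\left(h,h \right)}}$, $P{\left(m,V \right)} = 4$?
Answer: $\frac{i}{2 \left(- 74 i + 5 \sqrt{19}\right)} \approx -0.0062174 + 0.0018312 i$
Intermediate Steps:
$J{\left(h \right)} = \frac{1}{4}$
$L{\left(q \right)} = \sqrt{\frac{1}{4} + q}$ ($L{\left(q \right)} = \sqrt{q + \frac{1}{4}} = \sqrt{\frac{1}{4} + q}$)
$\frac{1}{-128 + 2 \cdot 2 \left(L{\left(-5 \right)} + 1\right) \left(-5\right)} = \frac{1}{-128 + 2 \cdot 2 \left(\frac{\sqrt{1 + 4 \left(-5\right)}}{2} + 1\right) \left(-5\right)} = \frac{1}{-128 + 4 \left(\frac{\sqrt{1 - 20}}{2} + 1\right) \left(-5\right)} = \frac{1}{-128 + 4 \left(\frac{\sqrt{-19}}{2} + 1\right) \left(-5\right)} = \frac{1}{-128 + 4 \left(\frac{i \sqrt{19}}{2} + 1\right) \left(-5\right)} = \frac{1}{-128 + 4 \left(1 + \frac{i \sqrt{19}}{2}\right) \left(-5\right)} = \frac{1}{-128 + 4 \left(-5 - \frac{5 i \sqrt{19}}{2}\right)} = \frac{1}{-128 - \left(20 + 10 i \sqrt{19}\right)} = \frac{1}{-148 - 10 i \sqrt{19}}$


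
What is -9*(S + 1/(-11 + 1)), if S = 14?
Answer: -1251/10 ≈ -125.10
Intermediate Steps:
-9*(S + 1/(-11 + 1)) = -9*(14 + 1/(-11 + 1)) = -9*(14 + 1/(-10)) = -9*(14 - 1/10) = -9*139/10 = -1251/10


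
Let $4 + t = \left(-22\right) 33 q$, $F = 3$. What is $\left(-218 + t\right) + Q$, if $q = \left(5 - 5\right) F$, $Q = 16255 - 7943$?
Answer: $8090$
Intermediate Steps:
$Q = 8312$
$q = 0$ ($q = \left(5 - 5\right) 3 = 0 \cdot 3 = 0$)
$t = -4$ ($t = -4 + \left(-22\right) 33 \cdot 0 = -4 - 0 = -4 + 0 = -4$)
$\left(-218 + t\right) + Q = \left(-218 - 4\right) + 8312 = -222 + 8312 = 8090$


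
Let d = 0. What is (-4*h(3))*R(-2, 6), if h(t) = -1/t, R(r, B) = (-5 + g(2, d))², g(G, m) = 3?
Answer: 16/3 ≈ 5.3333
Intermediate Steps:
R(r, B) = 4 (R(r, B) = (-5 + 3)² = (-2)² = 4)
(-4*h(3))*R(-2, 6) = -(-4)/3*4 = -4*(-⅓)*4 = (4/3)*4 = 16/3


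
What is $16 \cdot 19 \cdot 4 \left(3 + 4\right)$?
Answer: $8512$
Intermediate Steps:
$16 \cdot 19 \cdot 4 \left(3 + 4\right) = 304 \cdot 4 \cdot 7 = 304 \cdot 28 = 8512$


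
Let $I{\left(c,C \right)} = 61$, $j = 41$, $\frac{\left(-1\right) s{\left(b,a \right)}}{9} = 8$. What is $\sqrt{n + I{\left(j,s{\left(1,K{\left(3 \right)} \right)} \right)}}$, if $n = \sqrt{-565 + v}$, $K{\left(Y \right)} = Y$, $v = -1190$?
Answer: $\sqrt{61 + 3 i \sqrt{195}} \approx 8.2158 + 2.5495 i$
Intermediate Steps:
$s{\left(b,a \right)} = -72$ ($s{\left(b,a \right)} = \left(-9\right) 8 = -72$)
$n = 3 i \sqrt{195}$ ($n = \sqrt{-565 - 1190} = \sqrt{-1755} = 3 i \sqrt{195} \approx 41.893 i$)
$\sqrt{n + I{\left(j,s{\left(1,K{\left(3 \right)} \right)} \right)}} = \sqrt{3 i \sqrt{195} + 61} = \sqrt{61 + 3 i \sqrt{195}}$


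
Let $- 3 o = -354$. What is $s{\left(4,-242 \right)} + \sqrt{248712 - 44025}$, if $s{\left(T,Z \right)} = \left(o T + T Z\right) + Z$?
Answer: $-738 + 171 \sqrt{7} \approx -285.58$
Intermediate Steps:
$o = 118$ ($o = \left(- \frac{1}{3}\right) \left(-354\right) = 118$)
$s{\left(T,Z \right)} = Z + 118 T + T Z$ ($s{\left(T,Z \right)} = \left(118 T + T Z\right) + Z = Z + 118 T + T Z$)
$s{\left(4,-242 \right)} + \sqrt{248712 - 44025} = \left(-242 + 118 \cdot 4 + 4 \left(-242\right)\right) + \sqrt{248712 - 44025} = \left(-242 + 472 - 968\right) + \sqrt{204687} = -738 + 171 \sqrt{7}$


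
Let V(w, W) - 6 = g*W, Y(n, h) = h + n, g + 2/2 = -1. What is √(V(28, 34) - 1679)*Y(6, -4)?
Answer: 2*I*√1741 ≈ 83.451*I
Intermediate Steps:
g = -2 (g = -1 - 1 = -2)
V(w, W) = 6 - 2*W
√(V(28, 34) - 1679)*Y(6, -4) = √((6 - 2*34) - 1679)*(-4 + 6) = √((6 - 68) - 1679)*2 = √(-62 - 1679)*2 = √(-1741)*2 = (I*√1741)*2 = 2*I*√1741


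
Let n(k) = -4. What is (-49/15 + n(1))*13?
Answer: -1417/15 ≈ -94.467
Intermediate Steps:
(-49/15 + n(1))*13 = (-49/15 - 4)*13 = -109/15*13 = -1417/15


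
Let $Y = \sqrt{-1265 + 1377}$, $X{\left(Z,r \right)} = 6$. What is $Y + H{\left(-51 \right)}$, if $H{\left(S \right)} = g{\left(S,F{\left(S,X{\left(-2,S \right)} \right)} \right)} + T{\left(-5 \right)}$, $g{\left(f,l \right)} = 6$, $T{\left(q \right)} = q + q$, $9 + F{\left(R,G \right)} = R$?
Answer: $-4 + 4 \sqrt{7} \approx 6.583$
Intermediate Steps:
$F{\left(R,G \right)} = -9 + R$
$T{\left(q \right)} = 2 q$
$Y = 4 \sqrt{7}$ ($Y = \sqrt{112} = 4 \sqrt{7} \approx 10.583$)
$H{\left(S \right)} = -4$ ($H{\left(S \right)} = 6 + 2 \left(-5\right) = 6 - 10 = -4$)
$Y + H{\left(-51 \right)} = 4 \sqrt{7} - 4 = -4 + 4 \sqrt{7}$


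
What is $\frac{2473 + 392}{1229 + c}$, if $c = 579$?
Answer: $\frac{2865}{1808} \approx 1.5846$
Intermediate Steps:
$\frac{2473 + 392}{1229 + c} = \frac{2473 + 392}{1229 + 579} = \frac{2865}{1808}$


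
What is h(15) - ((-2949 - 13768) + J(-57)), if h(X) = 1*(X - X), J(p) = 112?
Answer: 16605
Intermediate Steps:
h(X) = 0 (h(X) = 1*0 = 0)
h(15) - ((-2949 - 13768) + J(-57)) = 0 - ((-2949 - 13768) + 112) = 0 - (-16717 + 112) = 0 - 1*(-16605) = 0 + 16605 = 16605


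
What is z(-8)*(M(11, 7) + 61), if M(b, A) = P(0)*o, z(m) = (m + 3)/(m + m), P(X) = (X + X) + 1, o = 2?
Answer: 315/16 ≈ 19.688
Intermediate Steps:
P(X) = 1 + 2*X (P(X) = 2*X + 1 = 1 + 2*X)
z(m) = (3 + m)/(2*m) (z(m) = (3 + m)/((2*m)) = (3 + m)*(1/(2*m)) = (3 + m)/(2*m))
M(b, A) = 2 (M(b, A) = (1 + 2*0)*2 = (1 + 0)*2 = 1*2 = 2)
z(-8)*(M(11, 7) + 61) = ((½)*(3 - 8)/(-8))*(2 + 61) = ((½)*(-⅛)*(-5))*63 = (5/16)*63 = 315/16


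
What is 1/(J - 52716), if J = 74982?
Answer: 1/22266 ≈ 4.4912e-5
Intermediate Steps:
1/(J - 52716) = 1/(74982 - 52716) = 1/22266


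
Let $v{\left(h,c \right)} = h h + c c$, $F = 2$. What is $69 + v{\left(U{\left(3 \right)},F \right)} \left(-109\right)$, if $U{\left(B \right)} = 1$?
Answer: $-476$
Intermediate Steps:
$v{\left(h,c \right)} = c^{2} + h^{2}$ ($v{\left(h,c \right)} = h^{2} + c^{2} = c^{2} + h^{2}$)
$69 + v{\left(U{\left(3 \right)},F \right)} \left(-109\right) = 69 + \left(2^{2} + 1^{2}\right) \left(-109\right) = 69 + \left(4 + 1\right) \left(-109\right) = 69 + 5 \left(-109\right) = 69 - 545 = -476$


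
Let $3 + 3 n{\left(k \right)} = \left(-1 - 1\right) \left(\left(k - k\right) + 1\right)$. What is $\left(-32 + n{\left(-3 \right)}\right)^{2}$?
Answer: $\frac{10201}{9} \approx 1133.4$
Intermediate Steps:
$n{\left(k \right)} = - \frac{5}{3}$ ($n{\left(k \right)} = -1 + \frac{\left(-1 - 1\right) \left(\left(k - k\right) + 1\right)}{3} = -1 + \frac{\left(-2\right) \left(0 + 1\right)}{3} = -1 + \frac{\left(-2\right) 1}{3} = -1 + \frac{1}{3} \left(-2\right) = -1 - \frac{2}{3} = - \frac{5}{3}$)
$\left(-32 + n{\left(-3 \right)}\right)^{2} = \left(-32 - \frac{5}{3}\right)^{2} = \left(- \frac{101}{3}\right)^{2} = \frac{10201}{9}$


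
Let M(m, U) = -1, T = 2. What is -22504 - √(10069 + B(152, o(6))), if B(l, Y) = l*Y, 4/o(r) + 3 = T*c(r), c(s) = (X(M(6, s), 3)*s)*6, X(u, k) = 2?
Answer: -22504 - √200267517/141 ≈ -22604.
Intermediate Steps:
c(s) = 12*s (c(s) = (2*s)*6 = 12*s)
o(r) = 4/(-3 + 24*r) (o(r) = 4/(-3 + 2*(12*r)) = 4/(-3 + 24*r))
B(l, Y) = Y*l
-22504 - √(10069 + B(152, o(6))) = -22504 - √(10069 + (4/(3*(-1 + 8*6)))*152) = -22504 - √(10069 + (4/(3*(-1 + 48)))*152) = -22504 - √(10069 + ((4/3)/47)*152) = -22504 - √(10069 + ((4/3)*(1/47))*152) = -22504 - √(10069 + (4/141)*152) = -22504 - √(10069 + 608/141) = -22504 - √(1420337/141) = -22504 - √200267517/141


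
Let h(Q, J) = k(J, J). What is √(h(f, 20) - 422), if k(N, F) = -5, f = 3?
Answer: I*√427 ≈ 20.664*I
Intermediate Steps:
h(Q, J) = -5
√(h(f, 20) - 422) = √(-5 - 422) = √(-427) = I*√427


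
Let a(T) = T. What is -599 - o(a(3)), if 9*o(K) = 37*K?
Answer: -1834/3 ≈ -611.33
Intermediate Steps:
o(K) = 37*K/9 (o(K) = (37*K)/9 = 37*K/9)
-599 - o(a(3)) = -599 - 37*3/9 = -599 - 1*37/3 = -599 - 37/3 = -1834/3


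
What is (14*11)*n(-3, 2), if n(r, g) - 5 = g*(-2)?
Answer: 154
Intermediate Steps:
n(r, g) = 5 - 2*g (n(r, g) = 5 + g*(-2) = 5 - 2*g)
(14*11)*n(-3, 2) = (14*11)*(5 - 2*2) = 154*(5 - 4) = 154*1 = 154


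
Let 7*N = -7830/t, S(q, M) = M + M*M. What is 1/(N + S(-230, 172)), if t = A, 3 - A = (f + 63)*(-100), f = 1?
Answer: 44821/1333685846 ≈ 3.3607e-5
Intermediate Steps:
S(q, M) = M + M**2
A = 6403 (A = 3 - (1 + 63)*(-100) = 3 - 64*(-100) = 3 - 1*(-6400) = 3 + 6400 = 6403)
t = 6403
N = -7830/44821 (N = (-7830/6403)/7 = (-7830*1/6403)/7 = (1/7)*(-7830/6403) = -7830/44821 ≈ -0.17470)
1/(N + S(-230, 172)) = 1/(-7830/44821 + 172*(1 + 172)) = 1/(-7830/44821 + 172*173) = 1/(-7830/44821 + 29756) = 1/(1333685846/44821) = 44821/1333685846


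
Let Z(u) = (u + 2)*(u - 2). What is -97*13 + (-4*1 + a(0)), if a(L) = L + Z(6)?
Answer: -1233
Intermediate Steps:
Z(u) = (-2 + u)*(2 + u) (Z(u) = (2 + u)*(-2 + u) = (-2 + u)*(2 + u))
a(L) = 32 + L (a(L) = L + (-4 + 6²) = L + (-4 + 36) = L + 32 = 32 + L)
-97*13 + (-4*1 + a(0)) = -97*13 + (-4*1 + (32 + 0)) = -1261 + (-4 + 32) = -1261 + 28 = -1233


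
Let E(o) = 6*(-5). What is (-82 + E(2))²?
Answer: 12544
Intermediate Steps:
E(o) = -30
(-82 + E(2))² = (-82 - 30)² = (-112)² = 12544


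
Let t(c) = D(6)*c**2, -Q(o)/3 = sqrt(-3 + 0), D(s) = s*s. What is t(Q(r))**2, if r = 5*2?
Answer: 944784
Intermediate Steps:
D(s) = s**2
r = 10
Q(o) = -3*I*sqrt(3) (Q(o) = -3*sqrt(-3 + 0) = -3*I*sqrt(3))
t(c) = 36*c**2 (t(c) = 6**2*c**2 = 36*c**2)
t(Q(r))**2 = (36*(-3*I*sqrt(3))**2)**2 = (36*(-27))**2 = (-972)**2 = 944784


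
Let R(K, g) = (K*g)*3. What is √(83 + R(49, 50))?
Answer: √7433 ≈ 86.215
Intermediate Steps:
R(K, g) = 3*K*g
√(83 + R(49, 50)) = √(83 + 3*49*50) = √(83 + 7350) = √7433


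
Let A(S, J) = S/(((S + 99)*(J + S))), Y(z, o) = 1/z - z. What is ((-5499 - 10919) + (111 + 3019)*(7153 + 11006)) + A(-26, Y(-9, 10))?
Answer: 319392257609/5621 ≈ 5.6821e+7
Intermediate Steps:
A(S, J) = S/((99 + S)*(J + S)) (A(S, J) = S/(((99 + S)*(J + S))) = S*(1/((99 + S)*(J + S))) = S/((99 + S)*(J + S)))
((-5499 - 10919) + (111 + 3019)*(7153 + 11006)) + A(-26, Y(-9, 10)) = ((-5499 - 10919) + (111 + 3019)*(7153 + 11006)) - 26/((-26)² + 99*(1/(-9) - 1*(-9)) + 99*(-26) + (1/(-9) - 1*(-9))*(-26)) = (-16418 + 3130*18159) - 26/(676 + 99*(-⅑ + 9) - 2574 + (-⅑ + 9)*(-26)) = (-16418 + 56837670) - 26/(676 + 99*(80/9) - 2574 + (80/9)*(-26)) = 56821252 - 26/(676 + 880 - 2574 - 2080/9) = 56821252 - 26/(-11242/9) = 56821252 - 26*(-9/11242) = 56821252 + 117/5621 = 319392257609/5621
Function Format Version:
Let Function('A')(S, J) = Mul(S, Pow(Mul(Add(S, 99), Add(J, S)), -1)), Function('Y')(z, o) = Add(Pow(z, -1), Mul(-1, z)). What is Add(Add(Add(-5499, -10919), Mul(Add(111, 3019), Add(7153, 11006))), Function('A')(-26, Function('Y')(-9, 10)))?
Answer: Rational(319392257609, 5621) ≈ 5.6821e+7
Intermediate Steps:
Function('A')(S, J) = Mul(S, Pow(Add(99, S), -1), Pow(Add(J, S), -1)) (Function('A')(S, J) = Mul(S, Pow(Mul(Add(99, S), Add(J, S)), -1)) = Mul(S, Mul(Pow(Add(99, S), -1), Pow(Add(J, S), -1))) = Mul(S, Pow(Add(99, S), -1), Pow(Add(J, S), -1)))
Add(Add(Add(-5499, -10919), Mul(Add(111, 3019), Add(7153, 11006))), Function('A')(-26, Function('Y')(-9, 10))) = Add(Add(Add(-5499, -10919), Mul(Add(111, 3019), Add(7153, 11006))), Mul(-26, Pow(Add(Pow(-26, 2), Mul(99, Add(Pow(-9, -1), Mul(-1, -9))), Mul(99, -26), Mul(Add(Pow(-9, -1), Mul(-1, -9)), -26)), -1))) = Add(Add(-16418, Mul(3130, 18159)), Mul(-26, Pow(Add(676, Mul(99, Add(Rational(-1, 9), 9)), -2574, Mul(Add(Rational(-1, 9), 9), -26)), -1))) = Add(Add(-16418, 56837670), Mul(-26, Pow(Add(676, Mul(99, Rational(80, 9)), -2574, Mul(Rational(80, 9), -26)), -1))) = Add(56821252, Mul(-26, Pow(Add(676, 880, -2574, Rational(-2080, 9)), -1))) = Add(56821252, Mul(-26, Pow(Rational(-11242, 9), -1))) = Add(56821252, Mul(-26, Rational(-9, 11242))) = Add(56821252, Rational(117, 5621)) = Rational(319392257609, 5621)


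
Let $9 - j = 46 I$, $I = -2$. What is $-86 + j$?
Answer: $15$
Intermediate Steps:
$j = 101$ ($j = 9 - 46 \left(-2\right) = 9 - -92 = 9 + 92 = 101$)
$-86 + j = -86 + 101 = 15$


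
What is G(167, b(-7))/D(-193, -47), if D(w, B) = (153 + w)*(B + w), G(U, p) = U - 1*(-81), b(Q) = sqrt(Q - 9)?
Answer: 31/1200 ≈ 0.025833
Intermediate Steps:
b(Q) = sqrt(-9 + Q)
G(U, p) = 81 + U (G(U, p) = U + 81 = 81 + U)
G(167, b(-7))/D(-193, -47) = (81 + 167)/((-193)**2 + 153*(-47) + 153*(-193) - 47*(-193)) = 248/(37249 - 7191 - 29529 + 9071) = 248/9600 = 248*(1/9600) = 31/1200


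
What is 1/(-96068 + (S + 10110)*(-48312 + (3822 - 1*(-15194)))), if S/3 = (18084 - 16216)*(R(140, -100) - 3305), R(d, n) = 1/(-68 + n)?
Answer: 7/3796116518060 ≈ 1.8440e-12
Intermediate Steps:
S = -259297547/14 (S = 3*((18084 - 16216)*(1/(-68 - 100) - 3305)) = 3*(1868*(1/(-168) - 3305)) = 3*(1868*(-1/168 - 3305)) = 3*(1868*(-555241/168)) = 3*(-259297547/42) = -259297547/14 ≈ -1.8521e+7)
1/(-96068 + (S + 10110)*(-48312 + (3822 - 1*(-15194)))) = 1/(-96068 + (-259297547/14 + 10110)*(-48312 + (3822 - 1*(-15194)))) = 1/(-96068 - 259156007*(-48312 + (3822 + 15194))/14) = 1/(-96068 - 259156007*(-48312 + 19016)/14) = 1/(-96068 - 259156007/14*(-29296)) = 1/(-96068 + 3796117190536/7) = 1/(3796116518060/7) = 7/3796116518060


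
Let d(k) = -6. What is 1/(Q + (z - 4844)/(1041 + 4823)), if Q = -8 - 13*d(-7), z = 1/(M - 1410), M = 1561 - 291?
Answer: 820960/56789039 ≈ 0.014456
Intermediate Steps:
M = 1270
z = -1/140 (z = 1/(1270 - 1410) = 1/(-140) = -1/140 ≈ -0.0071429)
Q = 70 (Q = -8 - 13*(-6) = -8 + 78 = 70)
1/(Q + (z - 4844)/(1041 + 4823)) = 1/(70 + (-1/140 - 4844)/(1041 + 4823)) = 1/(70 - 678161/140/5864) = 1/(70 - 678161/140*1/5864) = 1/(70 - 678161/820960) = 1/(56789039/820960) = 820960/56789039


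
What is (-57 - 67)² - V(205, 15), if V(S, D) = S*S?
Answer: -26649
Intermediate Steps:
V(S, D) = S²
(-57 - 67)² - V(205, 15) = (-57 - 67)² - 1*205² = (-124)² - 1*42025 = 15376 - 42025 = -26649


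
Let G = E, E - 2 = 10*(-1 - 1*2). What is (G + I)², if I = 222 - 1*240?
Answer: 2116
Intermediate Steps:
E = -28 (E = 2 + 10*(-1 - 1*2) = 2 + 10*(-1 - 2) = 2 + 10*(-3) = 2 - 30 = -28)
G = -28
I = -18 (I = 222 - 240 = -18)
(G + I)² = (-28 - 18)² = (-46)² = 2116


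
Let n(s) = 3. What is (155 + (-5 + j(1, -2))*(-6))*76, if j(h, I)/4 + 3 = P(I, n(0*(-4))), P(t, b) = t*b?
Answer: 30476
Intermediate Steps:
P(t, b) = b*t
j(h, I) = -12 + 12*I (j(h, I) = -12 + 4*(3*I) = -12 + 12*I)
(155 + (-5 + j(1, -2))*(-6))*76 = (155 + (-5 + (-12 + 12*(-2)))*(-6))*76 = (155 + (-5 + (-12 - 24))*(-6))*76 = (155 + (-5 - 36)*(-6))*76 = (155 - 41*(-6))*76 = (155 + 246)*76 = 401*76 = 30476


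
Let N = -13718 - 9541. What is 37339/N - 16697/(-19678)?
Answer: -346401319/457690602 ≈ -0.75685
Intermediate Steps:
N = -23259
37339/N - 16697/(-19678) = 37339/(-23259) - 16697/(-19678) = 37339*(-1/23259) - 16697*(-1/19678) = -37339/23259 + 16697/19678 = -346401319/457690602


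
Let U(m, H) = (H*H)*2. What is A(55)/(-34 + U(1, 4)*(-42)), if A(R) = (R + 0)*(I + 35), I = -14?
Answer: -1155/1378 ≈ -0.83817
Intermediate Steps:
U(m, H) = 2*H² (U(m, H) = H²*2 = 2*H²)
A(R) = 21*R (A(R) = (R + 0)*(-14 + 35) = R*21 = 21*R)
A(55)/(-34 + U(1, 4)*(-42)) = (21*55)/(-34 + (2*4²)*(-42)) = 1155/(-34 + (2*16)*(-42)) = 1155/(-34 + 32*(-42)) = 1155/(-34 - 1344) = 1155/(-1378) = 1155*(-1/1378) = -1155/1378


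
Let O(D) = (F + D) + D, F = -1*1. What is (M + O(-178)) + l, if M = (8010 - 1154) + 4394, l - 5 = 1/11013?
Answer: 120019675/11013 ≈ 10898.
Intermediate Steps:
F = -1
O(D) = -1 + 2*D (O(D) = (-1 + D) + D = -1 + 2*D)
l = 55066/11013 (l = 5 + 1/11013 = 55066/11013 ≈ 5.0001)
M = 11250 (M = 6856 + 4394 = 11250)
(M + O(-178)) + l = (11250 + (-1 + 2*(-178))) + 55066/11013 = (11250 + (-1 - 356)) + 55066/11013 = (11250 - 357) + 55066/11013 = 10893 + 55066/11013 = 120019675/11013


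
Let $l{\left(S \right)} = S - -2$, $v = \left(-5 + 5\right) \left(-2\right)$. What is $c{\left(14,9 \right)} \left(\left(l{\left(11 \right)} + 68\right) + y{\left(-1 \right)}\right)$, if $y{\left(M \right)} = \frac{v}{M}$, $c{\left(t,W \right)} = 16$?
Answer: $1296$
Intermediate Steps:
$v = 0$ ($v = 0 \left(-2\right) = 0$)
$y{\left(M \right)} = 0$ ($y{\left(M \right)} = \frac{0}{M} = 0$)
$l{\left(S \right)} = 2 + S$ ($l{\left(S \right)} = S + 2 = 2 + S$)
$c{\left(14,9 \right)} \left(\left(l{\left(11 \right)} + 68\right) + y{\left(-1 \right)}\right) = 16 \left(\left(\left(2 + 11\right) + 68\right) + 0\right) = 16 \left(\left(13 + 68\right) + 0\right) = 16 \left(81 + 0\right) = 16 \cdot 81 = 1296$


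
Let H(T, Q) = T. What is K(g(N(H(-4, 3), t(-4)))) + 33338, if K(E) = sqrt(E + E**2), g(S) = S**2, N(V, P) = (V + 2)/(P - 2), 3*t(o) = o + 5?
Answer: 33338 + 6*sqrt(61)/25 ≈ 33340.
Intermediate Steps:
t(o) = 5/3 + o/3 (t(o) = (o + 5)/3 = (5 + o)/3 = 5/3 + o/3)
N(V, P) = (2 + V)/(-2 + P)
K(g(N(H(-4, 3), t(-4)))) + 33338 = sqrt(((2 - 4)/(-2 + (5/3 + (1/3)*(-4))))**2*(1 + ((2 - 4)/(-2 + (5/3 + (1/3)*(-4))))**2)) + 33338 = sqrt((-2/(-2 + (5/3 - 4/3)))**2*(1 + (-2/(-2 + (5/3 - 4/3)))**2)) + 33338 = sqrt((-2/(-2 + 1/3))**2*(1 + (-2/(-2 + 1/3))**2)) + 33338 = sqrt((-2/(-5/3))**2*(1 + (-2/(-5/3))**2)) + 33338 = sqrt((-3/5*(-2))**2*(1 + (-3/5*(-2))**2)) + 33338 = sqrt((6/5)**2*(1 + (6/5)**2)) + 33338 = sqrt(36*(1 + 36/25)/25) + 33338 = sqrt((36/25)*(61/25)) + 33338 = sqrt(2196/625) + 33338 = 6*sqrt(61)/25 + 33338 = 33338 + 6*sqrt(61)/25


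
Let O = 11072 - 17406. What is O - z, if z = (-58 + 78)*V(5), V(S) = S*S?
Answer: -6834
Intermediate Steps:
V(S) = S²
z = 500 (z = (-58 + 78)*5² = 20*25 = 500)
O = -6334
O - z = -6334 - 1*500 = -6334 - 500 = -6834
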